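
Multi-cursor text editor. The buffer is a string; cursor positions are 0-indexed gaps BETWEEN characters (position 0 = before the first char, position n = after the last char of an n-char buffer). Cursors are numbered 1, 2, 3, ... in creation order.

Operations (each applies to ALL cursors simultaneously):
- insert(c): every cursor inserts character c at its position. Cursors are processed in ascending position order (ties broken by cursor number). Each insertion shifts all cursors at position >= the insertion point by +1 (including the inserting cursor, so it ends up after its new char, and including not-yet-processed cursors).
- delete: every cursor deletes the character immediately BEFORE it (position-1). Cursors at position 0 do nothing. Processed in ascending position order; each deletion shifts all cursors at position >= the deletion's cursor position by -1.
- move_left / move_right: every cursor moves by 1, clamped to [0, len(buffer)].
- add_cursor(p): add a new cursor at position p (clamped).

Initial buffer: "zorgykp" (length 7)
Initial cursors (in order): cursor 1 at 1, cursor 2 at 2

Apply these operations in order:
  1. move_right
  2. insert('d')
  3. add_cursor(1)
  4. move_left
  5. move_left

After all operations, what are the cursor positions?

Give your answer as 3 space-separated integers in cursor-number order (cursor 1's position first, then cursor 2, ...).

After op 1 (move_right): buffer="zorgykp" (len 7), cursors c1@2 c2@3, authorship .......
After op 2 (insert('d')): buffer="zodrdgykp" (len 9), cursors c1@3 c2@5, authorship ..1.2....
After op 3 (add_cursor(1)): buffer="zodrdgykp" (len 9), cursors c3@1 c1@3 c2@5, authorship ..1.2....
After op 4 (move_left): buffer="zodrdgykp" (len 9), cursors c3@0 c1@2 c2@4, authorship ..1.2....
After op 5 (move_left): buffer="zodrdgykp" (len 9), cursors c3@0 c1@1 c2@3, authorship ..1.2....

Answer: 1 3 0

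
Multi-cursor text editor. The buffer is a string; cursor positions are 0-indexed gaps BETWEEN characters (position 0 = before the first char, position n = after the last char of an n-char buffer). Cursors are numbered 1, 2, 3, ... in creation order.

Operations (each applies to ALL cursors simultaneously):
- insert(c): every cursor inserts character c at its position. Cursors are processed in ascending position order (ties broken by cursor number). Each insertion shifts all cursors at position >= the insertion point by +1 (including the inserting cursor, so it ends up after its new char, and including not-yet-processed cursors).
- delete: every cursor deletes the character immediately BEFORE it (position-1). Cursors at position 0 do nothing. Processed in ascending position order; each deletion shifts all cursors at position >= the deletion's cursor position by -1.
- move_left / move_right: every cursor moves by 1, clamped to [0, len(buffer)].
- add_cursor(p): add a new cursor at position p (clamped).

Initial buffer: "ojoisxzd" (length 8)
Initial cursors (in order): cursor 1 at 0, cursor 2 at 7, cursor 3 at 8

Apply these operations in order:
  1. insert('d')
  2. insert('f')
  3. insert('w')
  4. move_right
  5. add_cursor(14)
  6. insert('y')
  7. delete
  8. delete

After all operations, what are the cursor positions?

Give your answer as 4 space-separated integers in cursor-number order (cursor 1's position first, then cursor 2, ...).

Answer: 3 11 13 11

Derivation:
After op 1 (insert('d')): buffer="dojoisxzddd" (len 11), cursors c1@1 c2@9 c3@11, authorship 1.......2.3
After op 2 (insert('f')): buffer="dfojoisxzdfddf" (len 14), cursors c1@2 c2@11 c3@14, authorship 11.......22.33
After op 3 (insert('w')): buffer="dfwojoisxzdfwddfw" (len 17), cursors c1@3 c2@13 c3@17, authorship 111.......222.333
After op 4 (move_right): buffer="dfwojoisxzdfwddfw" (len 17), cursors c1@4 c2@14 c3@17, authorship 111.......222.333
After op 5 (add_cursor(14)): buffer="dfwojoisxzdfwddfw" (len 17), cursors c1@4 c2@14 c4@14 c3@17, authorship 111.......222.333
After op 6 (insert('y')): buffer="dfwoyjoisxzdfwdyydfwy" (len 21), cursors c1@5 c2@17 c4@17 c3@21, authorship 111.1......222.243333
After op 7 (delete): buffer="dfwojoisxzdfwddfw" (len 17), cursors c1@4 c2@14 c4@14 c3@17, authorship 111.......222.333
After op 8 (delete): buffer="dfwjoisxzdfdf" (len 13), cursors c1@3 c2@11 c4@11 c3@13, authorship 111......2233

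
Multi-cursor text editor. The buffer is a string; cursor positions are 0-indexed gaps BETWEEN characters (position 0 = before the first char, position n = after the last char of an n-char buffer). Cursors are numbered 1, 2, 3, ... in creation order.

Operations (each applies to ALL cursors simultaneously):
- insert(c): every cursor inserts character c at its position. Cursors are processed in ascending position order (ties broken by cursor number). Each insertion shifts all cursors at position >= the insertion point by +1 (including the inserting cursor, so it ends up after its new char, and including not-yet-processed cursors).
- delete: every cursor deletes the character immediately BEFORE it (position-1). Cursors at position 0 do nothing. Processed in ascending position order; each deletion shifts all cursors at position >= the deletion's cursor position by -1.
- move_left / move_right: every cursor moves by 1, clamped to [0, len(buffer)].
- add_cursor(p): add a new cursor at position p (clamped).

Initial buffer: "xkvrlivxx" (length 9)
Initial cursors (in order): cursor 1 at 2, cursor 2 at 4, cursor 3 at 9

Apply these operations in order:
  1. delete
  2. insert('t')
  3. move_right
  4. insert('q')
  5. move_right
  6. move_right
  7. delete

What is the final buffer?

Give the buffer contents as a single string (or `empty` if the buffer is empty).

Answer: xtvqtqixt

Derivation:
After op 1 (delete): buffer="xvlivx" (len 6), cursors c1@1 c2@2 c3@6, authorship ......
After op 2 (insert('t')): buffer="xtvtlivxt" (len 9), cursors c1@2 c2@4 c3@9, authorship .1.2....3
After op 3 (move_right): buffer="xtvtlivxt" (len 9), cursors c1@3 c2@5 c3@9, authorship .1.2....3
After op 4 (insert('q')): buffer="xtvqtlqivxtq" (len 12), cursors c1@4 c2@7 c3@12, authorship .1.12.2...33
After op 5 (move_right): buffer="xtvqtlqivxtq" (len 12), cursors c1@5 c2@8 c3@12, authorship .1.12.2...33
After op 6 (move_right): buffer="xtvqtlqivxtq" (len 12), cursors c1@6 c2@9 c3@12, authorship .1.12.2...33
After op 7 (delete): buffer="xtvqtqixt" (len 9), cursors c1@5 c2@7 c3@9, authorship .1.122..3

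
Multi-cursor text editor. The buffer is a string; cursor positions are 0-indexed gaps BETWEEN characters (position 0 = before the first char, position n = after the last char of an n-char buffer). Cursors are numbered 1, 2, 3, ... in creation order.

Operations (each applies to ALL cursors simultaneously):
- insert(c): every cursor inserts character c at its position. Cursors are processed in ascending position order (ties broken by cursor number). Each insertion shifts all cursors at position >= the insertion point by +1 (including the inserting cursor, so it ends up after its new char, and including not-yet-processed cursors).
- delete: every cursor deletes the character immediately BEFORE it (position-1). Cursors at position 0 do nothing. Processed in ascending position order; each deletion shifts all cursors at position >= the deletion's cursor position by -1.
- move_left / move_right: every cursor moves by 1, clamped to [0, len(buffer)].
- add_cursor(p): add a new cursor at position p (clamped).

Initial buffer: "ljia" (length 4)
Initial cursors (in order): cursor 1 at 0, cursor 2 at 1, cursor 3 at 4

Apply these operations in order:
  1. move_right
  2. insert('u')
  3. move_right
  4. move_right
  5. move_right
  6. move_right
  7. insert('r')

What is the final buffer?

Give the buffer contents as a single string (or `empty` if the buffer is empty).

Answer: lujuiarurr

Derivation:
After op 1 (move_right): buffer="ljia" (len 4), cursors c1@1 c2@2 c3@4, authorship ....
After op 2 (insert('u')): buffer="lujuiau" (len 7), cursors c1@2 c2@4 c3@7, authorship .1.2..3
After op 3 (move_right): buffer="lujuiau" (len 7), cursors c1@3 c2@5 c3@7, authorship .1.2..3
After op 4 (move_right): buffer="lujuiau" (len 7), cursors c1@4 c2@6 c3@7, authorship .1.2..3
After op 5 (move_right): buffer="lujuiau" (len 7), cursors c1@5 c2@7 c3@7, authorship .1.2..3
After op 6 (move_right): buffer="lujuiau" (len 7), cursors c1@6 c2@7 c3@7, authorship .1.2..3
After op 7 (insert('r')): buffer="lujuiarurr" (len 10), cursors c1@7 c2@10 c3@10, authorship .1.2..1323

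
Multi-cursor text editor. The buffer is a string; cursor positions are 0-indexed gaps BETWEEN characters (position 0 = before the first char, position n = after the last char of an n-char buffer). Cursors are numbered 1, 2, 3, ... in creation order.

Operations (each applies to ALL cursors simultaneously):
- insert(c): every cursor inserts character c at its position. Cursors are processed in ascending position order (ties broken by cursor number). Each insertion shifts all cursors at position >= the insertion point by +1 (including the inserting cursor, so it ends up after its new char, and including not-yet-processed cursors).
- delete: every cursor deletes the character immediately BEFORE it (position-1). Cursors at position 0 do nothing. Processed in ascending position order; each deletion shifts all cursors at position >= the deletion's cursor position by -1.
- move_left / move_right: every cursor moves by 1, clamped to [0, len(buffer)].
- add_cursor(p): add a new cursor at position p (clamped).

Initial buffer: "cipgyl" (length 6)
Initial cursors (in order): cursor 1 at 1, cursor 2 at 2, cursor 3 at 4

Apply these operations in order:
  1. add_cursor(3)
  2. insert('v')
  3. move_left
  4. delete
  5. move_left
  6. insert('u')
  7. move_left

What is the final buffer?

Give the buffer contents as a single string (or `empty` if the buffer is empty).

Answer: uuvuvuvvyl

Derivation:
After op 1 (add_cursor(3)): buffer="cipgyl" (len 6), cursors c1@1 c2@2 c4@3 c3@4, authorship ......
After op 2 (insert('v')): buffer="cvivpvgvyl" (len 10), cursors c1@2 c2@4 c4@6 c3@8, authorship .1.2.4.3..
After op 3 (move_left): buffer="cvivpvgvyl" (len 10), cursors c1@1 c2@3 c4@5 c3@7, authorship .1.2.4.3..
After op 4 (delete): buffer="vvvvyl" (len 6), cursors c1@0 c2@1 c4@2 c3@3, authorship 1243..
After op 5 (move_left): buffer="vvvvyl" (len 6), cursors c1@0 c2@0 c4@1 c3@2, authorship 1243..
After op 6 (insert('u')): buffer="uuvuvuvvyl" (len 10), cursors c1@2 c2@2 c4@4 c3@6, authorship 12142343..
After op 7 (move_left): buffer="uuvuvuvvyl" (len 10), cursors c1@1 c2@1 c4@3 c3@5, authorship 12142343..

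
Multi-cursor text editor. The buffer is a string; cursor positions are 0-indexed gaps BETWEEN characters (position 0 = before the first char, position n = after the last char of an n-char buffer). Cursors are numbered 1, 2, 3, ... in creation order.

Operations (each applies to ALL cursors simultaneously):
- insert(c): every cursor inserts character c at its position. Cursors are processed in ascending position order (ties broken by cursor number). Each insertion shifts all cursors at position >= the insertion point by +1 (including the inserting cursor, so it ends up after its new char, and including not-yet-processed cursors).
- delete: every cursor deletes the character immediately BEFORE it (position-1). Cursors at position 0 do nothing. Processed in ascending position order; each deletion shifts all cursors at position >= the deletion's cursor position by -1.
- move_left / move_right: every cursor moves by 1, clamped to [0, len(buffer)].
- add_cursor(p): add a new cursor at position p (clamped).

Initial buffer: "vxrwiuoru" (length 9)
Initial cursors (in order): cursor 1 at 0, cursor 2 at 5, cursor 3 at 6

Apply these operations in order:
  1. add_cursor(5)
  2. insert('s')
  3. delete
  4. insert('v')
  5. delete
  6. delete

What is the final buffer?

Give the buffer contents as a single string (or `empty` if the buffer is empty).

Answer: vxroru

Derivation:
After op 1 (add_cursor(5)): buffer="vxrwiuoru" (len 9), cursors c1@0 c2@5 c4@5 c3@6, authorship .........
After op 2 (insert('s')): buffer="svxrwissusoru" (len 13), cursors c1@1 c2@8 c4@8 c3@10, authorship 1.....24.3...
After op 3 (delete): buffer="vxrwiuoru" (len 9), cursors c1@0 c2@5 c4@5 c3@6, authorship .........
After op 4 (insert('v')): buffer="vvxrwivvuvoru" (len 13), cursors c1@1 c2@8 c4@8 c3@10, authorship 1.....24.3...
After op 5 (delete): buffer="vxrwiuoru" (len 9), cursors c1@0 c2@5 c4@5 c3@6, authorship .........
After op 6 (delete): buffer="vxroru" (len 6), cursors c1@0 c2@3 c3@3 c4@3, authorship ......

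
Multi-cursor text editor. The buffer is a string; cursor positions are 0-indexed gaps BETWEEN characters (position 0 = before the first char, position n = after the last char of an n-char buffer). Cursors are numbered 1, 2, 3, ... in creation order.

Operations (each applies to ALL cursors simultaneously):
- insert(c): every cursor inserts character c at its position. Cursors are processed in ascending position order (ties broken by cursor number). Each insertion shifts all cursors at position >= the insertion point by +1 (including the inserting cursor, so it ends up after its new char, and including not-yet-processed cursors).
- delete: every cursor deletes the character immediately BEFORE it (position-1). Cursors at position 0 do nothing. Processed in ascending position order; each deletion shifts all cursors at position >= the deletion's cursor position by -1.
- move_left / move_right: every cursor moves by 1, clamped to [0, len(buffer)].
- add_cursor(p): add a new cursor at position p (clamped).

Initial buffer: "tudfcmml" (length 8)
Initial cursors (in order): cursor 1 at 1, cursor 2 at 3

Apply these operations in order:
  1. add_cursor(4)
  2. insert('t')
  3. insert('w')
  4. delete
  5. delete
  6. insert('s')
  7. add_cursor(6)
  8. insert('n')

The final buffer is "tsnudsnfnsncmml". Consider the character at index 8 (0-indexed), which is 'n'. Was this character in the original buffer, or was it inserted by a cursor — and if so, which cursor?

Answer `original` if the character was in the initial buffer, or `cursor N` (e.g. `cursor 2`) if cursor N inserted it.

Answer: cursor 4

Derivation:
After op 1 (add_cursor(4)): buffer="tudfcmml" (len 8), cursors c1@1 c2@3 c3@4, authorship ........
After op 2 (insert('t')): buffer="ttudtftcmml" (len 11), cursors c1@2 c2@5 c3@7, authorship .1..2.3....
After op 3 (insert('w')): buffer="ttwudtwftwcmml" (len 14), cursors c1@3 c2@7 c3@10, authorship .11..22.33....
After op 4 (delete): buffer="ttudtftcmml" (len 11), cursors c1@2 c2@5 c3@7, authorship .1..2.3....
After op 5 (delete): buffer="tudfcmml" (len 8), cursors c1@1 c2@3 c3@4, authorship ........
After op 6 (insert('s')): buffer="tsudsfscmml" (len 11), cursors c1@2 c2@5 c3@7, authorship .1..2.3....
After op 7 (add_cursor(6)): buffer="tsudsfscmml" (len 11), cursors c1@2 c2@5 c4@6 c3@7, authorship .1..2.3....
After op 8 (insert('n')): buffer="tsnudsnfnsncmml" (len 15), cursors c1@3 c2@7 c4@9 c3@11, authorship .11..22.433....
Authorship (.=original, N=cursor N): . 1 1 . . 2 2 . 4 3 3 . . . .
Index 8: author = 4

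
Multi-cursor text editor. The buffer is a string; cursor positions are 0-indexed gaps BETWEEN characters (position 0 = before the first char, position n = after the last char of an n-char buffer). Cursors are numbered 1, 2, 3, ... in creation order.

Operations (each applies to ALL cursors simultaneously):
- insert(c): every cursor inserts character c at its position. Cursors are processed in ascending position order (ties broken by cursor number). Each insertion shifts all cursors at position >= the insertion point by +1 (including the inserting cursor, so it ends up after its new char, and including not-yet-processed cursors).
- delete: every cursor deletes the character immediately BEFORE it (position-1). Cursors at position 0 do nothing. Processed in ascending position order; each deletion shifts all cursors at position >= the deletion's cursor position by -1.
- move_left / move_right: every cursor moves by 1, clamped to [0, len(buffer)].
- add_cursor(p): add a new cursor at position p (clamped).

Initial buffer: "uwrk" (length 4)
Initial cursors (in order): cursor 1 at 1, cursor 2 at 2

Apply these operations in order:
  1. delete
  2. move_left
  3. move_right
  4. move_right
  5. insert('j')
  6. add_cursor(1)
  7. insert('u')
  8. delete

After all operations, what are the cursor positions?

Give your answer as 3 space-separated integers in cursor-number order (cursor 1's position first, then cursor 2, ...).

Answer: 4 4 1

Derivation:
After op 1 (delete): buffer="rk" (len 2), cursors c1@0 c2@0, authorship ..
After op 2 (move_left): buffer="rk" (len 2), cursors c1@0 c2@0, authorship ..
After op 3 (move_right): buffer="rk" (len 2), cursors c1@1 c2@1, authorship ..
After op 4 (move_right): buffer="rk" (len 2), cursors c1@2 c2@2, authorship ..
After op 5 (insert('j')): buffer="rkjj" (len 4), cursors c1@4 c2@4, authorship ..12
After op 6 (add_cursor(1)): buffer="rkjj" (len 4), cursors c3@1 c1@4 c2@4, authorship ..12
After op 7 (insert('u')): buffer="rukjjuu" (len 7), cursors c3@2 c1@7 c2@7, authorship .3.1212
After op 8 (delete): buffer="rkjj" (len 4), cursors c3@1 c1@4 c2@4, authorship ..12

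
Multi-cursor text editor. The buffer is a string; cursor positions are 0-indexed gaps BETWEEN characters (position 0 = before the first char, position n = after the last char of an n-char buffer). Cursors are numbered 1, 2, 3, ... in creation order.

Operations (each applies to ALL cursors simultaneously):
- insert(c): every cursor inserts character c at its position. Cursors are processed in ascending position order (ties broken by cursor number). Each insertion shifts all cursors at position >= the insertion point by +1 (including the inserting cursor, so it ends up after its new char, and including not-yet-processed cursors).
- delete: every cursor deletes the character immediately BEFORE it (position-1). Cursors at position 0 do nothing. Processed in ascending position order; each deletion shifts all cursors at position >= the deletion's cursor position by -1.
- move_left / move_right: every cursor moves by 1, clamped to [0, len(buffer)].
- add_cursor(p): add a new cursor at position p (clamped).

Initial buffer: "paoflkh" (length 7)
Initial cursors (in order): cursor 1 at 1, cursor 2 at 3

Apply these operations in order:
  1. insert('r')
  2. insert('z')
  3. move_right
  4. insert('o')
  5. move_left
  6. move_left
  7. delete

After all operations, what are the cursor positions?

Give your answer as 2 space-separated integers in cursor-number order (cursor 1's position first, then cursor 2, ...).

After op 1 (insert('r')): buffer="praorflkh" (len 9), cursors c1@2 c2@5, authorship .1..2....
After op 2 (insert('z')): buffer="przaorzflkh" (len 11), cursors c1@3 c2@7, authorship .11..22....
After op 3 (move_right): buffer="przaorzflkh" (len 11), cursors c1@4 c2@8, authorship .11..22....
After op 4 (insert('o')): buffer="przaoorzfolkh" (len 13), cursors c1@5 c2@10, authorship .11.1.22.2...
After op 5 (move_left): buffer="przaoorzfolkh" (len 13), cursors c1@4 c2@9, authorship .11.1.22.2...
After op 6 (move_left): buffer="przaoorzfolkh" (len 13), cursors c1@3 c2@8, authorship .11.1.22.2...
After op 7 (delete): buffer="praoorfolkh" (len 11), cursors c1@2 c2@6, authorship .1.1.2.2...

Answer: 2 6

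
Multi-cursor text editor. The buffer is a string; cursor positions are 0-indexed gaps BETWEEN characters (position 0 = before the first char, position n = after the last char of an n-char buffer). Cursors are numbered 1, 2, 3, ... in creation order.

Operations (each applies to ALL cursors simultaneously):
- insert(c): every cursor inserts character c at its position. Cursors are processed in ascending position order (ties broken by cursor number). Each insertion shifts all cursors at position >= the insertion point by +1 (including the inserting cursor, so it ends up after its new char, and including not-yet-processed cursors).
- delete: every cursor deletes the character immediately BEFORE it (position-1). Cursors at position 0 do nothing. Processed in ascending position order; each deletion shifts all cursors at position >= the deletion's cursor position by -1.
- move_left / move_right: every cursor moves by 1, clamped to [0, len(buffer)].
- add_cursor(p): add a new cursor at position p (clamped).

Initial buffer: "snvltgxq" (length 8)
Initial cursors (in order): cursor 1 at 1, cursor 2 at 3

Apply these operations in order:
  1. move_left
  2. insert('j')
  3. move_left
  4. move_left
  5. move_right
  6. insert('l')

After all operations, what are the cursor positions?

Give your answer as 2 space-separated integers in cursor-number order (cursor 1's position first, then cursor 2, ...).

Answer: 2 5

Derivation:
After op 1 (move_left): buffer="snvltgxq" (len 8), cursors c1@0 c2@2, authorship ........
After op 2 (insert('j')): buffer="jsnjvltgxq" (len 10), cursors c1@1 c2@4, authorship 1..2......
After op 3 (move_left): buffer="jsnjvltgxq" (len 10), cursors c1@0 c2@3, authorship 1..2......
After op 4 (move_left): buffer="jsnjvltgxq" (len 10), cursors c1@0 c2@2, authorship 1..2......
After op 5 (move_right): buffer="jsnjvltgxq" (len 10), cursors c1@1 c2@3, authorship 1..2......
After op 6 (insert('l')): buffer="jlsnljvltgxq" (len 12), cursors c1@2 c2@5, authorship 11..22......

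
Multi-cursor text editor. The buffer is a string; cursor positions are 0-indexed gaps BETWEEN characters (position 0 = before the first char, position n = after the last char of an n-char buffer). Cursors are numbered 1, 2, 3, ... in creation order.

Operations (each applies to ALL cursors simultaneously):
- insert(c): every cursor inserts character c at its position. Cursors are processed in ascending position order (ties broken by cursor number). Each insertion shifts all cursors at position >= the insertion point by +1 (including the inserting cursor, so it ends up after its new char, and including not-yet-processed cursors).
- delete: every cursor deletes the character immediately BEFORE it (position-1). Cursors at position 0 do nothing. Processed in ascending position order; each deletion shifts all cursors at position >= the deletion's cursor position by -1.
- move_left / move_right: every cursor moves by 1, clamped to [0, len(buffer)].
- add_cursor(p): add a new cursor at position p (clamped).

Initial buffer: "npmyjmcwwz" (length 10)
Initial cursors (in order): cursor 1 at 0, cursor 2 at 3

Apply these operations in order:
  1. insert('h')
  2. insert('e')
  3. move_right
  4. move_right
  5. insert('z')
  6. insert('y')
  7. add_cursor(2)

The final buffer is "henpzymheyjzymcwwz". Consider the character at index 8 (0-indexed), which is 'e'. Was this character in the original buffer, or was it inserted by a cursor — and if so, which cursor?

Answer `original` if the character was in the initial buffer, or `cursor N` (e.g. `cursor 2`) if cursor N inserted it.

After op 1 (insert('h')): buffer="hnpmhyjmcwwz" (len 12), cursors c1@1 c2@5, authorship 1...2.......
After op 2 (insert('e')): buffer="henpmheyjmcwwz" (len 14), cursors c1@2 c2@7, authorship 11...22.......
After op 3 (move_right): buffer="henpmheyjmcwwz" (len 14), cursors c1@3 c2@8, authorship 11...22.......
After op 4 (move_right): buffer="henpmheyjmcwwz" (len 14), cursors c1@4 c2@9, authorship 11...22.......
After op 5 (insert('z')): buffer="henpzmheyjzmcwwz" (len 16), cursors c1@5 c2@11, authorship 11..1.22..2.....
After op 6 (insert('y')): buffer="henpzymheyjzymcwwz" (len 18), cursors c1@6 c2@13, authorship 11..11.22..22.....
After op 7 (add_cursor(2)): buffer="henpzymheyjzymcwwz" (len 18), cursors c3@2 c1@6 c2@13, authorship 11..11.22..22.....
Authorship (.=original, N=cursor N): 1 1 . . 1 1 . 2 2 . . 2 2 . . . . .
Index 8: author = 2

Answer: cursor 2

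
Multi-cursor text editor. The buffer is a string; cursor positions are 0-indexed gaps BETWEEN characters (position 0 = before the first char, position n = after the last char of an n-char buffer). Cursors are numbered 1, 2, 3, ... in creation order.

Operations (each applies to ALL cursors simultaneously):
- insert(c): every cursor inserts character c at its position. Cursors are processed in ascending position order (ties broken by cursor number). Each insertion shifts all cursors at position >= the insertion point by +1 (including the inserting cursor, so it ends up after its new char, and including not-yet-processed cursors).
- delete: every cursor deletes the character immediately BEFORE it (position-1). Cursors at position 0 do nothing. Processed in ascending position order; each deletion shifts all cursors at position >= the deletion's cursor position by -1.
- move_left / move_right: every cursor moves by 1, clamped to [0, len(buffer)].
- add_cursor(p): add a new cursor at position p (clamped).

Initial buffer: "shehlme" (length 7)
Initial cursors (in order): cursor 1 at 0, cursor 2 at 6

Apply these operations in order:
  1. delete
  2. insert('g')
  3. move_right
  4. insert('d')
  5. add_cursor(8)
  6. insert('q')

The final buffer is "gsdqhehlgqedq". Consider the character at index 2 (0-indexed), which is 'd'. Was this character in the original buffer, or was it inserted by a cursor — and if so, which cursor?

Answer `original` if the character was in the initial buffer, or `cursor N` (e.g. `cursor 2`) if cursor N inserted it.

After op 1 (delete): buffer="shehle" (len 6), cursors c1@0 c2@5, authorship ......
After op 2 (insert('g')): buffer="gshehlge" (len 8), cursors c1@1 c2@7, authorship 1.....2.
After op 3 (move_right): buffer="gshehlge" (len 8), cursors c1@2 c2@8, authorship 1.....2.
After op 4 (insert('d')): buffer="gsdhehlged" (len 10), cursors c1@3 c2@10, authorship 1.1....2.2
After op 5 (add_cursor(8)): buffer="gsdhehlged" (len 10), cursors c1@3 c3@8 c2@10, authorship 1.1....2.2
After op 6 (insert('q')): buffer="gsdqhehlgqedq" (len 13), cursors c1@4 c3@10 c2@13, authorship 1.11....23.22
Authorship (.=original, N=cursor N): 1 . 1 1 . . . . 2 3 . 2 2
Index 2: author = 1

Answer: cursor 1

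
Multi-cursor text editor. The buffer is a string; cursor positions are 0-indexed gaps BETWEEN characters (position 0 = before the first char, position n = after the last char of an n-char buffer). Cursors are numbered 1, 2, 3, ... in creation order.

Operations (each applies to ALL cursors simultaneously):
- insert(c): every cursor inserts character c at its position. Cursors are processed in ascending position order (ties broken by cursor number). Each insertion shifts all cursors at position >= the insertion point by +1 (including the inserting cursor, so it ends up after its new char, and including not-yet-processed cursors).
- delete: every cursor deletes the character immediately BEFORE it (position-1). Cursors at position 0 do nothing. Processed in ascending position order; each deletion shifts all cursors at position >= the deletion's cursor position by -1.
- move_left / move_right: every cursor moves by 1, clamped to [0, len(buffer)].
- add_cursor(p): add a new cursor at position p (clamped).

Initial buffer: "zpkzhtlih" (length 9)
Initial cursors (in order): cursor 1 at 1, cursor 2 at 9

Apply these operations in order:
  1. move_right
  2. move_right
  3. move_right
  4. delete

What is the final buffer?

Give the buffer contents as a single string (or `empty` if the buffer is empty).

After op 1 (move_right): buffer="zpkzhtlih" (len 9), cursors c1@2 c2@9, authorship .........
After op 2 (move_right): buffer="zpkzhtlih" (len 9), cursors c1@3 c2@9, authorship .........
After op 3 (move_right): buffer="zpkzhtlih" (len 9), cursors c1@4 c2@9, authorship .........
After op 4 (delete): buffer="zpkhtli" (len 7), cursors c1@3 c2@7, authorship .......

Answer: zpkhtli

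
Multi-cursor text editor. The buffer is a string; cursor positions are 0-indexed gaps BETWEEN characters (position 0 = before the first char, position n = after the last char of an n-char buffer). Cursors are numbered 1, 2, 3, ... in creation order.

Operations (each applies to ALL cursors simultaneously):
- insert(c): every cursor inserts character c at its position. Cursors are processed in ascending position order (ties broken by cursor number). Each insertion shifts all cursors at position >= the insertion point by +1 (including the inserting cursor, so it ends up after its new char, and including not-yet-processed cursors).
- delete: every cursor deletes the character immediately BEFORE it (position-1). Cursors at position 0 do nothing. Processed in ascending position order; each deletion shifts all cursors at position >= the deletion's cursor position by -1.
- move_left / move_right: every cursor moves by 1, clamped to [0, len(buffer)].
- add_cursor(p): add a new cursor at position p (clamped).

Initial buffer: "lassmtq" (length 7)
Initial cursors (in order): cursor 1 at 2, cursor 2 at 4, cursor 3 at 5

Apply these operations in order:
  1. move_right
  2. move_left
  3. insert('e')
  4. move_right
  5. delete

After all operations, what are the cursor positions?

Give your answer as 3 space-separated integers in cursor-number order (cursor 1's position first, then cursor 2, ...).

Answer: 3 5 6

Derivation:
After op 1 (move_right): buffer="lassmtq" (len 7), cursors c1@3 c2@5 c3@6, authorship .......
After op 2 (move_left): buffer="lassmtq" (len 7), cursors c1@2 c2@4 c3@5, authorship .......
After op 3 (insert('e')): buffer="laessemetq" (len 10), cursors c1@3 c2@6 c3@8, authorship ..1..2.3..
After op 4 (move_right): buffer="laessemetq" (len 10), cursors c1@4 c2@7 c3@9, authorship ..1..2.3..
After op 5 (delete): buffer="laeseeq" (len 7), cursors c1@3 c2@5 c3@6, authorship ..1.23.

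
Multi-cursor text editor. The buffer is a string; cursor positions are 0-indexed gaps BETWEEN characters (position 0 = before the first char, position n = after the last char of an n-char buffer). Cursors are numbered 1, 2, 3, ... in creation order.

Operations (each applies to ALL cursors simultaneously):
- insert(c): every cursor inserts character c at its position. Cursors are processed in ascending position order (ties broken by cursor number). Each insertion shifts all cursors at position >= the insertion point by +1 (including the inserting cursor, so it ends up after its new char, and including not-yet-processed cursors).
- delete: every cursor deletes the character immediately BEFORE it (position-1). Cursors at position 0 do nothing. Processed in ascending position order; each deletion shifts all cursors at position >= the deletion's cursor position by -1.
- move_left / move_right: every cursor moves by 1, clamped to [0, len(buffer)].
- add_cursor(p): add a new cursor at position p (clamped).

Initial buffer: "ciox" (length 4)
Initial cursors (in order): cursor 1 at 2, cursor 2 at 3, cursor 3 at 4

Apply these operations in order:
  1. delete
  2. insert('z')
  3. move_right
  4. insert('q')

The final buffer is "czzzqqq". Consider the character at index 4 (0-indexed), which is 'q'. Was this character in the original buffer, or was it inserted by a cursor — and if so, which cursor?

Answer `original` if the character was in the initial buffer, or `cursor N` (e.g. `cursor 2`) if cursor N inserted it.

Answer: cursor 1

Derivation:
After op 1 (delete): buffer="c" (len 1), cursors c1@1 c2@1 c3@1, authorship .
After op 2 (insert('z')): buffer="czzz" (len 4), cursors c1@4 c2@4 c3@4, authorship .123
After op 3 (move_right): buffer="czzz" (len 4), cursors c1@4 c2@4 c3@4, authorship .123
After op 4 (insert('q')): buffer="czzzqqq" (len 7), cursors c1@7 c2@7 c3@7, authorship .123123
Authorship (.=original, N=cursor N): . 1 2 3 1 2 3
Index 4: author = 1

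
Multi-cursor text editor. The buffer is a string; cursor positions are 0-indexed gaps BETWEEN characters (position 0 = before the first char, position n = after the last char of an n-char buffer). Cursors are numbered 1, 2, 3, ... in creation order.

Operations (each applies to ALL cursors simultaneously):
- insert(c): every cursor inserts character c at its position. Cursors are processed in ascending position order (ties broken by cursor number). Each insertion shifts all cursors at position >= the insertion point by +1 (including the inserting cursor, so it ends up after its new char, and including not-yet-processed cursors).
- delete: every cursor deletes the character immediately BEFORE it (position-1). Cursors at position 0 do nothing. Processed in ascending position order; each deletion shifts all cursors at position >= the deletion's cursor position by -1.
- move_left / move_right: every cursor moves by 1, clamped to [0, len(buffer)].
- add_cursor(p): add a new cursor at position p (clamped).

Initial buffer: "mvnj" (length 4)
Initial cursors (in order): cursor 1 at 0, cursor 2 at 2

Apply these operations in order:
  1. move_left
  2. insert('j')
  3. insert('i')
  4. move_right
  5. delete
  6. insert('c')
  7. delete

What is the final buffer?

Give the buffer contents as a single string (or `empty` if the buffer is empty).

Answer: jijinj

Derivation:
After op 1 (move_left): buffer="mvnj" (len 4), cursors c1@0 c2@1, authorship ....
After op 2 (insert('j')): buffer="jmjvnj" (len 6), cursors c1@1 c2@3, authorship 1.2...
After op 3 (insert('i')): buffer="jimjivnj" (len 8), cursors c1@2 c2@5, authorship 11.22...
After op 4 (move_right): buffer="jimjivnj" (len 8), cursors c1@3 c2@6, authorship 11.22...
After op 5 (delete): buffer="jijinj" (len 6), cursors c1@2 c2@4, authorship 1122..
After op 6 (insert('c')): buffer="jicjicnj" (len 8), cursors c1@3 c2@6, authorship 111222..
After op 7 (delete): buffer="jijinj" (len 6), cursors c1@2 c2@4, authorship 1122..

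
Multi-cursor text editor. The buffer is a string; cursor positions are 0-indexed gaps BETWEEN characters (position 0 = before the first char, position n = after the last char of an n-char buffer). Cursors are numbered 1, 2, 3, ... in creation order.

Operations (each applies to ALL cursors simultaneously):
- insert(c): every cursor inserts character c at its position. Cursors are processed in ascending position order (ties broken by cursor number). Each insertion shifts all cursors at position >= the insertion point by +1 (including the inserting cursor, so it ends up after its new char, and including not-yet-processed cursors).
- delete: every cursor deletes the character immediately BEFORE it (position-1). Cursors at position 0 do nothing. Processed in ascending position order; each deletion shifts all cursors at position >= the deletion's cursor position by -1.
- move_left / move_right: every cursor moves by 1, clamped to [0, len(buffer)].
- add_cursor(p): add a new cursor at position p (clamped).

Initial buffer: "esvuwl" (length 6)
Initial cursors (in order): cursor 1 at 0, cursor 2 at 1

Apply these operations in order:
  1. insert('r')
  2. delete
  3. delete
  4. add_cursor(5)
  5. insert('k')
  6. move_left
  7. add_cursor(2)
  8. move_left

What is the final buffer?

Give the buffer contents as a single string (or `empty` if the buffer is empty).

Answer: kksvuwlk

Derivation:
After op 1 (insert('r')): buffer="rersvuwl" (len 8), cursors c1@1 c2@3, authorship 1.2.....
After op 2 (delete): buffer="esvuwl" (len 6), cursors c1@0 c2@1, authorship ......
After op 3 (delete): buffer="svuwl" (len 5), cursors c1@0 c2@0, authorship .....
After op 4 (add_cursor(5)): buffer="svuwl" (len 5), cursors c1@0 c2@0 c3@5, authorship .....
After op 5 (insert('k')): buffer="kksvuwlk" (len 8), cursors c1@2 c2@2 c3@8, authorship 12.....3
After op 6 (move_left): buffer="kksvuwlk" (len 8), cursors c1@1 c2@1 c3@7, authorship 12.....3
After op 7 (add_cursor(2)): buffer="kksvuwlk" (len 8), cursors c1@1 c2@1 c4@2 c3@7, authorship 12.....3
After op 8 (move_left): buffer="kksvuwlk" (len 8), cursors c1@0 c2@0 c4@1 c3@6, authorship 12.....3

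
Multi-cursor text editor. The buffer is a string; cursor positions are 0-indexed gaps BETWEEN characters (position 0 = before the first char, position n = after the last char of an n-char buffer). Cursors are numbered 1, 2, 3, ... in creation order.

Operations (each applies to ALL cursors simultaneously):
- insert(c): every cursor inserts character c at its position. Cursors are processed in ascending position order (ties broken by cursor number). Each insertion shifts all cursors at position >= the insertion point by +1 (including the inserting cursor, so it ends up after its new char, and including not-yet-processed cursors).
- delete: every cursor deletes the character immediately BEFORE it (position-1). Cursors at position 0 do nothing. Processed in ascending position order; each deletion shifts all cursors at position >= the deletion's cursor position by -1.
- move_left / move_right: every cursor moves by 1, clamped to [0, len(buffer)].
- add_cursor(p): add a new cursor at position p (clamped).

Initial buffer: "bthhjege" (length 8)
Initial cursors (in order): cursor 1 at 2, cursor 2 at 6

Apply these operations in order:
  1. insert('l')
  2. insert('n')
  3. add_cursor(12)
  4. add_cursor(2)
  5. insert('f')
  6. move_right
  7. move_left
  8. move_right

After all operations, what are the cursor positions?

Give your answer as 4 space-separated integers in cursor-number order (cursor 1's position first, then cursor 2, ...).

Answer: 7 14 16 4

Derivation:
After op 1 (insert('l')): buffer="btlhhjelge" (len 10), cursors c1@3 c2@8, authorship ..1....2..
After op 2 (insert('n')): buffer="btlnhhjelnge" (len 12), cursors c1@4 c2@10, authorship ..11....22..
After op 3 (add_cursor(12)): buffer="btlnhhjelnge" (len 12), cursors c1@4 c2@10 c3@12, authorship ..11....22..
After op 4 (add_cursor(2)): buffer="btlnhhjelnge" (len 12), cursors c4@2 c1@4 c2@10 c3@12, authorship ..11....22..
After op 5 (insert('f')): buffer="btflnfhhjelnfgef" (len 16), cursors c4@3 c1@6 c2@13 c3@16, authorship ..4111....222..3
After op 6 (move_right): buffer="btflnfhhjelnfgef" (len 16), cursors c4@4 c1@7 c2@14 c3@16, authorship ..4111....222..3
After op 7 (move_left): buffer="btflnfhhjelnfgef" (len 16), cursors c4@3 c1@6 c2@13 c3@15, authorship ..4111....222..3
After op 8 (move_right): buffer="btflnfhhjelnfgef" (len 16), cursors c4@4 c1@7 c2@14 c3@16, authorship ..4111....222..3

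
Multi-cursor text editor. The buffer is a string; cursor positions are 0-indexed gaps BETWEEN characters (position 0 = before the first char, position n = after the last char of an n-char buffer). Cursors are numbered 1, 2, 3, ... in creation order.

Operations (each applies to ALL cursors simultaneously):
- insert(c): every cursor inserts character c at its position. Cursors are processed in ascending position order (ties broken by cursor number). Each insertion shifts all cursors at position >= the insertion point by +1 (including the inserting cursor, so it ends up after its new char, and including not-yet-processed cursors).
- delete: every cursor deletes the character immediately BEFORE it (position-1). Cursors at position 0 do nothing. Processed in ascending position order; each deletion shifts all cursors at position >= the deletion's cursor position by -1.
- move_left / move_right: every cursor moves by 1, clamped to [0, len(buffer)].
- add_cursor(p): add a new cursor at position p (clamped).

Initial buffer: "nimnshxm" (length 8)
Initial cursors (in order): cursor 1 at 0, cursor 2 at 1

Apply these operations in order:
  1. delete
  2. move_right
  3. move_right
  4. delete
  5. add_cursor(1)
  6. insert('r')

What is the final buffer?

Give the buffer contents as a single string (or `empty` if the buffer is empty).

Answer: rrnrshxm

Derivation:
After op 1 (delete): buffer="imnshxm" (len 7), cursors c1@0 c2@0, authorship .......
After op 2 (move_right): buffer="imnshxm" (len 7), cursors c1@1 c2@1, authorship .......
After op 3 (move_right): buffer="imnshxm" (len 7), cursors c1@2 c2@2, authorship .......
After op 4 (delete): buffer="nshxm" (len 5), cursors c1@0 c2@0, authorship .....
After op 5 (add_cursor(1)): buffer="nshxm" (len 5), cursors c1@0 c2@0 c3@1, authorship .....
After op 6 (insert('r')): buffer="rrnrshxm" (len 8), cursors c1@2 c2@2 c3@4, authorship 12.3....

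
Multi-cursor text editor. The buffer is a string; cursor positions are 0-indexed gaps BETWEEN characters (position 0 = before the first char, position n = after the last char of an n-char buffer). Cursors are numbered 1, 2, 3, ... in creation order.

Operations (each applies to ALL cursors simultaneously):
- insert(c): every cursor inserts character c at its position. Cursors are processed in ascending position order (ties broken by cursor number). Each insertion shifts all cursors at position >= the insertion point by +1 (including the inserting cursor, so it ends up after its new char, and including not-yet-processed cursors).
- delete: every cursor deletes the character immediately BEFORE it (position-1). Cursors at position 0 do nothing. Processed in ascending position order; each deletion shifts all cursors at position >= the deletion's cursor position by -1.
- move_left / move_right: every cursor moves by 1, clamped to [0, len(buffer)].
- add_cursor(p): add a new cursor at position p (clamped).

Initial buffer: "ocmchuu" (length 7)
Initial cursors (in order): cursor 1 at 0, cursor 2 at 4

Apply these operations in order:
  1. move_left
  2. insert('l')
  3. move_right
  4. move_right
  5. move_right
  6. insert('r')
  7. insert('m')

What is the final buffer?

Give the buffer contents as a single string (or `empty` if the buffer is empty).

Answer: locmrmlchurmu

Derivation:
After op 1 (move_left): buffer="ocmchuu" (len 7), cursors c1@0 c2@3, authorship .......
After op 2 (insert('l')): buffer="locmlchuu" (len 9), cursors c1@1 c2@5, authorship 1...2....
After op 3 (move_right): buffer="locmlchuu" (len 9), cursors c1@2 c2@6, authorship 1...2....
After op 4 (move_right): buffer="locmlchuu" (len 9), cursors c1@3 c2@7, authorship 1...2....
After op 5 (move_right): buffer="locmlchuu" (len 9), cursors c1@4 c2@8, authorship 1...2....
After op 6 (insert('r')): buffer="locmrlchuru" (len 11), cursors c1@5 c2@10, authorship 1...12...2.
After op 7 (insert('m')): buffer="locmrmlchurmu" (len 13), cursors c1@6 c2@12, authorship 1...112...22.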